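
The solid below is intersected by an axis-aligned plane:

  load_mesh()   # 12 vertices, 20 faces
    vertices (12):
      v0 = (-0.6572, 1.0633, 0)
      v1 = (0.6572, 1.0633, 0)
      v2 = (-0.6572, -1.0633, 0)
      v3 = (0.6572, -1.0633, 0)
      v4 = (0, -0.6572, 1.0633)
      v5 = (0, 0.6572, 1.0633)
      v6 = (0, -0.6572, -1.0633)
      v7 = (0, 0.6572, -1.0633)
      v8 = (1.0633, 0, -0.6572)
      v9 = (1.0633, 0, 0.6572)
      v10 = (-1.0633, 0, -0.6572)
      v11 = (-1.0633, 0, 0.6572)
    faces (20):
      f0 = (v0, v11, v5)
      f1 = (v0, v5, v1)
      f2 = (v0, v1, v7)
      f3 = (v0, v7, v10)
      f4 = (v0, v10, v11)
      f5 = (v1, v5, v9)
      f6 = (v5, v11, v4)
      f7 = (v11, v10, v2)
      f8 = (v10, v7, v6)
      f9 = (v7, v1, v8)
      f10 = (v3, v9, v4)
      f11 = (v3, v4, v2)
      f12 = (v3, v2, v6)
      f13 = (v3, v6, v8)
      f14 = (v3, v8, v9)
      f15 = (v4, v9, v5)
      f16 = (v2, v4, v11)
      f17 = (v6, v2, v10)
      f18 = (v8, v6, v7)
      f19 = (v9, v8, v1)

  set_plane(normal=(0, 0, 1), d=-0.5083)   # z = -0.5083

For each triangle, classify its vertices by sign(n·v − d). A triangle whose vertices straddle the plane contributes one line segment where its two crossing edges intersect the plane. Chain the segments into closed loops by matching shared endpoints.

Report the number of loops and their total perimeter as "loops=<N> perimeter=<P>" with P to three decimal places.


loops=1 perimeter=5.958

Straddling triangles (10 of 20):
  (v0,v1,v7) [++-] → (0.343032, 0.869168, -0.5083)–(-0.343032, 0.869168, -0.5083)  len=0.6861
  (v0,v7,v10) [+--] → (-0.343032, 0.869168, -0.5083)–(-0.971291, 0.240909, -0.5083)  len=0.8885
  (v0,v10,v11) [+-+] → (-0.971291, 0.240909, -0.5083)–(-1.0633, 0, -0.5083)  len=0.2579
  (v11,v10,v2) [+-+] → (-1.0633, 0, -0.5083)–(-0.971291, -0.240909, -0.5083)  len=0.2579
  (v7,v1,v8) [-+-] → (0.343032, 0.869168, -0.5083)–(0.971291, 0.240909, -0.5083)  len=0.8885
  (v3,v2,v6) [++-] → (-0.343032, -0.869168, -0.5083)–(0.343032, -0.869168, -0.5083)  len=0.6861
  (v3,v6,v8) [+--] → (0.343032, -0.869168, -0.5083)–(0.971291, -0.240909, -0.5083)  len=0.8885
  (v3,v8,v9) [+-+] → (0.971291, -0.240909, -0.5083)–(1.0633, 0, -0.5083)  len=0.2579
  (v6,v2,v10) [-+-] → (-0.343032, -0.869168, -0.5083)–(-0.971291, -0.240909, -0.5083)  len=0.8885
  (v9,v8,v1) [+-+] → (1.0633, 0, -0.5083)–(0.971291, 0.240909, -0.5083)  len=0.2579

Chained into 1 loop(s):
  loop 1: 10 segments, perimeter = 5.9576
Total perimeter = 5.958


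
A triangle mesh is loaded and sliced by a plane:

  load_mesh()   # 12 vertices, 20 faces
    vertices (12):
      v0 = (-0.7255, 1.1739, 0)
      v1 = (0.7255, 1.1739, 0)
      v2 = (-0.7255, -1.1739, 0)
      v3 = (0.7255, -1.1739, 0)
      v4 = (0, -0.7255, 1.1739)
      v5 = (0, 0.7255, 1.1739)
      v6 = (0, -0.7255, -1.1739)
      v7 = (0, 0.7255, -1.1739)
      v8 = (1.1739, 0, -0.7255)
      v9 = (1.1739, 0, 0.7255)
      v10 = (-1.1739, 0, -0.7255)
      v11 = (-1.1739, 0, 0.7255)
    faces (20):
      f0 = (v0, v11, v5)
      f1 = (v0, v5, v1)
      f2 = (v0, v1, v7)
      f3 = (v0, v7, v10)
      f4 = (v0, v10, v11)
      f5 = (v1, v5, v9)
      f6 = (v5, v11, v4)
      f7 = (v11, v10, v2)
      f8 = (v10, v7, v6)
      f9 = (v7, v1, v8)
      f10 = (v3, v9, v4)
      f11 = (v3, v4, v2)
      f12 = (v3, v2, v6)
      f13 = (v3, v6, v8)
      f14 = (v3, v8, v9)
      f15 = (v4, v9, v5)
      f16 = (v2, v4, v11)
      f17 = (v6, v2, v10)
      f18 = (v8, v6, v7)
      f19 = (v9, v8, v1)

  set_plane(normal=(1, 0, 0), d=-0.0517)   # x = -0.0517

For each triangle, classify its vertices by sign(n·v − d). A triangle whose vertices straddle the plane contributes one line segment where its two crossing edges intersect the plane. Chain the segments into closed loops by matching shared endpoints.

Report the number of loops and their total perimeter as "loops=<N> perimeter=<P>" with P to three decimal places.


loops=1 perimeter=7.804

Straddling triangles (10 of 20):
  (v0,v11,v5) [--+] → (-0.0517, 0.693548, 1.15415)–(-0.0517, 0.757454, 1.09025)  len=0.0904
  (v0,v5,v1) [-++] → (-0.0517, 0.757454, 1.09025)–(-0.0517, 1.1739, 0)  len=1.1671
  (v0,v1,v7) [-++] → (-0.0517, 1.1739, 0)–(-0.0517, 0.757454, -1.09025)  len=1.1671
  (v0,v7,v10) [-+-] → (-0.0517, 0.757454, -1.09025)–(-0.0517, 0.693548, -1.15415)  len=0.0904
  (v5,v11,v4) [+-+] → (-0.0517, 0.693548, 1.15415)–(-0.0517, -0.693548, 1.15415)  len=1.3871
  (v10,v7,v6) [-++] → (-0.0517, 0.693548, -1.15415)–(-0.0517, -0.693548, -1.15415)  len=1.3871
  (v3,v4,v2) [++-] → (-0.0517, -0.757454, 1.09025)–(-0.0517, -1.1739, 0)  len=1.1671
  (v3,v2,v6) [+-+] → (-0.0517, -1.1739, 0)–(-0.0517, -0.757454, -1.09025)  len=1.1671
  (v2,v4,v11) [-+-] → (-0.0517, -0.757454, 1.09025)–(-0.0517, -0.693548, 1.15415)  len=0.0904
  (v6,v2,v10) [+--] → (-0.0517, -0.757454, -1.09025)–(-0.0517, -0.693548, -1.15415)  len=0.0904

Chained into 1 loop(s):
  loop 1: 10 segments, perimeter = 7.8040
Total perimeter = 7.804


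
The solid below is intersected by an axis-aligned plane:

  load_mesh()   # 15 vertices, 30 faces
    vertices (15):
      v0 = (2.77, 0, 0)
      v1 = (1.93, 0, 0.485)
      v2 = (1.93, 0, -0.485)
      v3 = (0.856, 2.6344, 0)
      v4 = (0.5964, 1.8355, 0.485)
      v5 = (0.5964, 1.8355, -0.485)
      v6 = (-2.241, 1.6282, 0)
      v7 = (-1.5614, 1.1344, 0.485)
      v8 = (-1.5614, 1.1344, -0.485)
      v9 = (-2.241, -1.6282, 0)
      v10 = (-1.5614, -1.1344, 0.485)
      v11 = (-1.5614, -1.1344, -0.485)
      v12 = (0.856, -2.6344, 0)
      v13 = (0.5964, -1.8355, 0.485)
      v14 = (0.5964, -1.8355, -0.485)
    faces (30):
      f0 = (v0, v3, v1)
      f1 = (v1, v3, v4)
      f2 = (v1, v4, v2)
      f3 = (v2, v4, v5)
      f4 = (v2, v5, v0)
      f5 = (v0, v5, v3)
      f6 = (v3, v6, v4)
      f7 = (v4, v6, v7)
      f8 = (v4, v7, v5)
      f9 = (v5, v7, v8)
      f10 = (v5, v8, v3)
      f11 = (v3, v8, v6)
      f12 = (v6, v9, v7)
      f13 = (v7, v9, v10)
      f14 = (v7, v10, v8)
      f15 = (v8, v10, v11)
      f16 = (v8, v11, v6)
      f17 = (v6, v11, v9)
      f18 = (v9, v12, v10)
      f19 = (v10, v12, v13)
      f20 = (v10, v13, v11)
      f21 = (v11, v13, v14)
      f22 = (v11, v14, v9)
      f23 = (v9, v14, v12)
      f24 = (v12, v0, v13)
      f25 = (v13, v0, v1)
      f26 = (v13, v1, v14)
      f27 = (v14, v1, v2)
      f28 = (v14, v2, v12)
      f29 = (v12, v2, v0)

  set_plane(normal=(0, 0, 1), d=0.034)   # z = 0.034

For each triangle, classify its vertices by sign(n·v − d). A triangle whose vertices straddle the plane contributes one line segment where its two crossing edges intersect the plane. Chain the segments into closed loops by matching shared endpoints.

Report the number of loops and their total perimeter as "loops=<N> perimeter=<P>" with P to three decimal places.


Straddling triangles (20 of 30):
  (v0,v3,v1) [--+] → (0.931291, 2.44972, 0.034)–(2.71111, 0, 0.034)  len=3.0280
  (v1,v3,v4) [+-+] → (0.931291, 2.44972, 0.034)–(0.837801, 2.57839, 0.034)  len=0.1591
  (v1,v4,v2) [++-] → (1.21646, 0.982087, 0.034)–(1.93, 0, 0.034)  len=1.2139
  (v2,v4,v5) [-+-] → (1.21646, 0.982087, 0.034)–(0.5964, 1.8355, 0.034)  len=1.0549
  (v3,v6,v4) [--+] → (-2.04209, 1.64273, 0.034)–(0.837801, 2.57839, 0.034)  len=3.0281
  (v4,v6,v7) [+-+] → (-2.04209, 1.64273, 0.034)–(-2.19336, 1.59358, 0.034)  len=0.1591
  (v4,v7,v5) [++-] → (-0.558134, 1.46038, 0.034)–(0.5964, 1.8355, 0.034)  len=1.2139
  (v5,v7,v8) [-+-] → (-0.558134, 1.46038, 0.034)–(-1.5614, 1.1344, 0.034)  len=1.0549
  (v6,v9,v7) [--+] → (-2.19336, -1.43453, 0.034)–(-2.19336, 1.59358, 0.034)  len=3.0281
  (v7,v9,v10) [+-+] → (-2.19336, -1.43453, 0.034)–(-2.19336, -1.59358, 0.034)  len=0.1590
  (v7,v10,v8) [++-] → (-1.5614, -0.0795249, 0.034)–(-1.5614, 1.1344, 0.034)  len=1.2139
  (v8,v10,v11) [-+-] → (-1.5614, -0.0795249, 0.034)–(-1.5614, -1.1344, 0.034)  len=1.0549
  (v9,v12,v10) [--+] → (0.686533, -2.52925, 0.034)–(-2.19336, -1.59358, 0.034)  len=3.0281
  (v10,v12,v13) [+-+] → (0.686533, -2.52925, 0.034)–(0.837801, -2.57839, 0.034)  len=0.1591
  (v10,v13,v11) [++-] → (-0.406866, -1.50952, 0.034)–(-1.5614, -1.1344, 0.034)  len=1.2139
  (v11,v13,v14) [-+-] → (-0.406866, -1.50952, 0.034)–(0.5964, -1.8355, 0.034)  len=1.0549
  (v12,v0,v13) [--+] → (2.61762, -0.128674, 0.034)–(0.837801, -2.57839, 0.034)  len=3.0280
  (v13,v0,v1) [+-+] → (2.61762, -0.128674, 0.034)–(2.71111, 0, 0.034)  len=0.1591
  (v13,v1,v14) [++-] → (1.30994, -0.853413, 0.034)–(0.5964, -1.8355, 0.034)  len=1.2139
  (v14,v1,v2) [-+-] → (1.30994, -0.853413, 0.034)–(1.93, 0, 0.034)  len=1.0549

Chained into 2 loop(s):
  loop 1: 10 segments, perimeter = 15.9356
  loop 2: 10 segments, perimeter = 11.3441
Total perimeter = 27.280

loops=2 perimeter=27.280


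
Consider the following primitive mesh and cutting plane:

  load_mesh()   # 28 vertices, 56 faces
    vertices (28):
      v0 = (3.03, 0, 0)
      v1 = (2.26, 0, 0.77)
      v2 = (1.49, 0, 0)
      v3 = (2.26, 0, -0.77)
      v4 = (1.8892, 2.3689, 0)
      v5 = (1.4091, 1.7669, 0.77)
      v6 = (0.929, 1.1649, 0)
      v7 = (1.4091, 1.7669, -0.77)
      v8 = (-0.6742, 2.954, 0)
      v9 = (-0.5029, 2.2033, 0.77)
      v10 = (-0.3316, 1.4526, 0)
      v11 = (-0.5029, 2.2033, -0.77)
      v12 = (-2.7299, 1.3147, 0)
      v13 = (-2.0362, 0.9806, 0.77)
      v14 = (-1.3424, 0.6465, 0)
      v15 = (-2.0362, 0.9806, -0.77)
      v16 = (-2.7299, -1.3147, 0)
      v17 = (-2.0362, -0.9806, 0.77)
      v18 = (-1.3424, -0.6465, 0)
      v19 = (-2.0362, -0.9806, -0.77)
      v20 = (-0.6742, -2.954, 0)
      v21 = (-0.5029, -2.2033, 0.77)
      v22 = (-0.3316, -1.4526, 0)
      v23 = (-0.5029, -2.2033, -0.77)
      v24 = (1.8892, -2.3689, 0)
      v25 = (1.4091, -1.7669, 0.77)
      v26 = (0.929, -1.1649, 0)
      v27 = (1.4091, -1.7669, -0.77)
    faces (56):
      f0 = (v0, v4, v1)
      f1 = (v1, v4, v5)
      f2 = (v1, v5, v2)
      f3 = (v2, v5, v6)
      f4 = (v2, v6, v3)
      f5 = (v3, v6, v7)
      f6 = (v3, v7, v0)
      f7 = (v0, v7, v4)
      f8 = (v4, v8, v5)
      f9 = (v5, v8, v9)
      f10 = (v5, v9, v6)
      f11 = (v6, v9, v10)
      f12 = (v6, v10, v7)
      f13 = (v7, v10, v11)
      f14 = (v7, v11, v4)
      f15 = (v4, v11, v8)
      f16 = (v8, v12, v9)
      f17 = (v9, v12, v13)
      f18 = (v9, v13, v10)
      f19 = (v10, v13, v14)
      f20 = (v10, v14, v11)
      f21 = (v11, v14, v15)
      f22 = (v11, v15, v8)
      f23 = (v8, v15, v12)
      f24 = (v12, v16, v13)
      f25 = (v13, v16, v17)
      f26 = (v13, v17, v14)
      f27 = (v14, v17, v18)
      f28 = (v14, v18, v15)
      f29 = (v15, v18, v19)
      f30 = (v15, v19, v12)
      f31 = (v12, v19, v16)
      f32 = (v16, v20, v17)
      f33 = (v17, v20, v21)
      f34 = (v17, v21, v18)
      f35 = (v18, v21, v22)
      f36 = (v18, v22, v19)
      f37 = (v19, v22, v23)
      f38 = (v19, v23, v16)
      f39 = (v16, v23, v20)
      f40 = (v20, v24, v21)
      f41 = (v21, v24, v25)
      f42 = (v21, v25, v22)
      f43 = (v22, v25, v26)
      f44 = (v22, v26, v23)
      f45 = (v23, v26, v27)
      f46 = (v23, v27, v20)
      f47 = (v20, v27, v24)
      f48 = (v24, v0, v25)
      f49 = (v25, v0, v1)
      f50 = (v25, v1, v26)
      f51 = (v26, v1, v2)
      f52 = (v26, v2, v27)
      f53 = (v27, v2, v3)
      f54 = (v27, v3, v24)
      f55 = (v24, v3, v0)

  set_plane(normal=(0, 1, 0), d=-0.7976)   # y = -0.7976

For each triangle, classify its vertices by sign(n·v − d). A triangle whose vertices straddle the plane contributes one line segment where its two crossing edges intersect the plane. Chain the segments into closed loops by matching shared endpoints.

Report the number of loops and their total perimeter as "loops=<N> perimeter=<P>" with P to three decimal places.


loops=2 perimeter=8.788

Straddling triangles (18 of 56):
  (v12,v16,v13) [+-+] → (-2.7299, -0.7976, 0)–(-2.57362, -0.7976, 0.173471)  len=0.2335
  (v13,v16,v17) [+--] → (-2.57362, -0.7976, 0.173471)–(-2.0362, -0.7976, 0.77)  len=0.8029
  (v13,v17,v14) [+-+] → (-2.0362, -0.7976, 0.77)–(-1.95817, -0.7976, 0.683398)  len=0.1166
  (v14,v17,v18) [+-+] → (-1.95817, -0.7976, 0.683398)–(-1.65618, -0.7976, 0.34824)  len=0.4511
  (v15,v18,v19) [++-] → (-1.65618, -0.7976, -0.34824)–(-2.0362, -0.7976, -0.77)  len=0.5677
  (v15,v19,v12) [+-+] → (-2.0362, -0.7976, -0.77)–(-2.09151, -0.7976, -0.708609)  len=0.0826
  (v12,v19,v16) [+--] → (-2.09151, -0.7976, -0.708609)–(-2.7299, -0.7976, 0)  len=0.9538
  (v17,v21,v18) [--+] → (-1.26092, -0.7976, 0.0747347)–(-1.65618, -0.7976, 0.34824)  len=0.4807
  (v18,v21,v22) [+--] → (-1.26092, -0.7976, 0.0747347)–(-1.15293, -0.7976, 0)  len=0.1313
  (v18,v22,v19) [+--] → (-1.15293, -0.7976, 0)–(-1.65618, -0.7976, -0.34824)  len=0.6120
  (v24,v0,v25) [-+-] → (2.6459, -0.7976, 0)–(2.29831, -0.7976, 0.347587)  len=0.4916
  (v25,v0,v1) [-++] → (2.29831, -0.7976, 0.347587)–(1.87589, -0.7976, 0.77)  len=0.5974
  (v25,v1,v26) [-+-] → (1.87589, -0.7976, 0.77)–(1.34867, -0.7976, 0.242786)  len=0.7456
  (v26,v1,v2) [-++] → (1.34867, -0.7976, 0.242786)–(1.10589, -0.7976, 0)  len=0.3434
  (v26,v2,v27) [-+-] → (1.10589, -0.7976, 0)–(1.45348, -0.7976, -0.347587)  len=0.4916
  (v27,v2,v3) [-++] → (1.45348, -0.7976, -0.347587)–(1.87589, -0.7976, -0.77)  len=0.5974
  (v27,v3,v24) [-+-] → (1.87589, -0.7976, -0.77)–(2.13515, -0.7976, -0.510744)  len=0.3666
  (v24,v3,v0) [-++] → (2.13515, -0.7976, -0.510744)–(2.6459, -0.7976, 0)  len=0.7223

Chained into 2 loop(s):
  loop 1: 10 segments, perimeter = 4.4322
  loop 2: 8 segments, perimeter = 4.3558
Total perimeter = 8.788


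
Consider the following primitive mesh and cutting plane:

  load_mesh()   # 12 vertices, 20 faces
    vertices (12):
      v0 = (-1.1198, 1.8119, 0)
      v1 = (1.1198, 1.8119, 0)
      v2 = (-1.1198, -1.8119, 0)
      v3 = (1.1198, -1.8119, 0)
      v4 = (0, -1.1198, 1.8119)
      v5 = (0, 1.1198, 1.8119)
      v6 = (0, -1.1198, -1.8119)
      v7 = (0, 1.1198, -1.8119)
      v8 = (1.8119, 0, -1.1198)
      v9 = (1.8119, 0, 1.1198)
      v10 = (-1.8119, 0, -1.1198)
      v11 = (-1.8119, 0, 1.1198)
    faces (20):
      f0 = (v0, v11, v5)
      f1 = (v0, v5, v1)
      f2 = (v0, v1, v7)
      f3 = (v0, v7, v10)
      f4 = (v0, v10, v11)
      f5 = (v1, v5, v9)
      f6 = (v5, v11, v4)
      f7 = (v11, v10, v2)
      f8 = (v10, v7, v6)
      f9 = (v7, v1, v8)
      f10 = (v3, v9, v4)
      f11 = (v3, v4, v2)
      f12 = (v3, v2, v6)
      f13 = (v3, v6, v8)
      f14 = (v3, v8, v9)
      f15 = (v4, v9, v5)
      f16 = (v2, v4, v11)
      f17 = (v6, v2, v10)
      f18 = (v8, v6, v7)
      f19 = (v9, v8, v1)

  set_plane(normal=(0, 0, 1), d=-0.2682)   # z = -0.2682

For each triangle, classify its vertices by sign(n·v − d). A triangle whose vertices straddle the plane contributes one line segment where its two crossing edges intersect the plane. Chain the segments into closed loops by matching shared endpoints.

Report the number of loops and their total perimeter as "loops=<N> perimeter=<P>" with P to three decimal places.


Straddling triangles (10 of 20):
  (v0,v1,v7) [++-] → (0.954046, 1.70945, -0.2682)–(-0.954046, 1.70945, -0.2682)  len=1.9081
  (v0,v7,v10) [+--] → (-0.954046, 1.70945, -0.2682)–(-1.28556, 1.37794, -0.2682)  len=0.4688
  (v0,v10,v11) [+-+] → (-1.28556, 1.37794, -0.2682)–(-1.8119, 0, -0.2682)  len=1.4750
  (v11,v10,v2) [+-+] → (-1.8119, 0, -0.2682)–(-1.28556, -1.37794, -0.2682)  len=1.4750
  (v7,v1,v8) [-+-] → (0.954046, 1.70945, -0.2682)–(1.28556, 1.37794, -0.2682)  len=0.4688
  (v3,v2,v6) [++-] → (-0.954046, -1.70945, -0.2682)–(0.954046, -1.70945, -0.2682)  len=1.9081
  (v3,v6,v8) [+--] → (0.954046, -1.70945, -0.2682)–(1.28556, -1.37794, -0.2682)  len=0.4688
  (v3,v8,v9) [+-+] → (1.28556, -1.37794, -0.2682)–(1.8119, 0, -0.2682)  len=1.4750
  (v6,v2,v10) [-+-] → (-0.954046, -1.70945, -0.2682)–(-1.28556, -1.37794, -0.2682)  len=0.4688
  (v9,v8,v1) [+-+] → (1.8119, 0, -0.2682)–(1.28556, 1.37794, -0.2682)  len=1.4750

Chained into 1 loop(s):
  loop 1: 10 segments, perimeter = 11.5917
Total perimeter = 11.592

loops=1 perimeter=11.592


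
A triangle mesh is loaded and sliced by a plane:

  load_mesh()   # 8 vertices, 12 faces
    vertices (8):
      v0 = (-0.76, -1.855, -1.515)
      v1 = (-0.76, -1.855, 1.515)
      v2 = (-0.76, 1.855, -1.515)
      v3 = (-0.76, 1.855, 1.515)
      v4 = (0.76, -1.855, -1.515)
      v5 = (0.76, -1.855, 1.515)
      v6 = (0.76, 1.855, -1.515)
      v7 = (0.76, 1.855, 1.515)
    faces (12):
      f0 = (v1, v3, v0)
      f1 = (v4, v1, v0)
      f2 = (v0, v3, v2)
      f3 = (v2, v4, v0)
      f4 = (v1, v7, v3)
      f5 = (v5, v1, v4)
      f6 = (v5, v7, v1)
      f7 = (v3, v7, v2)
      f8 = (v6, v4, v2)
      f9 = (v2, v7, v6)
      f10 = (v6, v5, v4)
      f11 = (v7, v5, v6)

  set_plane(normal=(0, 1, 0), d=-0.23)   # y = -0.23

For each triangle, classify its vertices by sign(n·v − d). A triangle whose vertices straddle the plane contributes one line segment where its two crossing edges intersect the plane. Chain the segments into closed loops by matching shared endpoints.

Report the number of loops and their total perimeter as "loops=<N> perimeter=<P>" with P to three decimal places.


Straddling triangles (8 of 12):
  (v1,v3,v0) [-+-] → (-0.76, -0.23, 1.515)–(-0.76, -0.23, -0.187844)  len=1.7028
  (v0,v3,v2) [-++] → (-0.76, -0.23, -0.187844)–(-0.76, -0.23, -1.515)  len=1.3272
  (v2,v4,v0) [+--] → (0.0942318, -0.23, -1.515)–(-0.76, -0.23, -1.515)  len=0.8542
  (v1,v7,v3) [-++] → (-0.0942318, -0.23, 1.515)–(-0.76, -0.23, 1.515)  len=0.6658
  (v5,v7,v1) [-+-] → (0.76, -0.23, 1.515)–(-0.0942318, -0.23, 1.515)  len=0.8542
  (v6,v4,v2) [+-+] → (0.76, -0.23, -1.515)–(0.0942318, -0.23, -1.515)  len=0.6658
  (v6,v5,v4) [+--] → (0.76, -0.23, 0.187844)–(0.76, -0.23, -1.515)  len=1.7028
  (v7,v5,v6) [+-+] → (0.76, -0.23, 1.515)–(0.76, -0.23, 0.187844)  len=1.3272

Chained into 1 loop(s):
  loop 1: 8 segments, perimeter = 9.1000
Total perimeter = 9.100

loops=1 perimeter=9.100


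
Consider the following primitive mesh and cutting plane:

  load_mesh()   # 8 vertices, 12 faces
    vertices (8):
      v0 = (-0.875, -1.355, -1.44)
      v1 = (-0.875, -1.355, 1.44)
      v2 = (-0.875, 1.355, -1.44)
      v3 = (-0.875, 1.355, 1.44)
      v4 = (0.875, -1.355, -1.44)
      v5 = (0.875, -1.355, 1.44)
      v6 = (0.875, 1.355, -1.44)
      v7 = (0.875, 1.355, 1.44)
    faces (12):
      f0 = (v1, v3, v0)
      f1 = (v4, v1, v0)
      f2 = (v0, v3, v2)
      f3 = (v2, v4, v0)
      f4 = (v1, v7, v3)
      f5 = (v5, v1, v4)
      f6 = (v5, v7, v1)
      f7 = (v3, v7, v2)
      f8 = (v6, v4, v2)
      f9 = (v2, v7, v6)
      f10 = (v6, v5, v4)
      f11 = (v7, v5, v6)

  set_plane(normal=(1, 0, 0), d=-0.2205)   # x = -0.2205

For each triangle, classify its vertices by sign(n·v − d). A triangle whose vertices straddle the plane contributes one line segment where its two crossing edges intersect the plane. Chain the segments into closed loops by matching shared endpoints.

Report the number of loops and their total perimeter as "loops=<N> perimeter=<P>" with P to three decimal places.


loops=1 perimeter=11.180

Straddling triangles (8 of 12):
  (v4,v1,v0) [+--] → (-0.2205, -1.355, 0.36288)–(-0.2205, -1.355, -1.44)  len=1.8029
  (v2,v4,v0) [-+-] → (-0.2205, 0.34146, -1.44)–(-0.2205, -1.355, -1.44)  len=1.6965
  (v1,v7,v3) [-+-] → (-0.2205, -0.34146, 1.44)–(-0.2205, 1.355, 1.44)  len=1.6965
  (v5,v1,v4) [+-+] → (-0.2205, -1.355, 1.44)–(-0.2205, -1.355, 0.36288)  len=1.0771
  (v5,v7,v1) [++-] → (-0.2205, -0.34146, 1.44)–(-0.2205, -1.355, 1.44)  len=1.0135
  (v3,v7,v2) [-+-] → (-0.2205, 1.355, 1.44)–(-0.2205, 1.355, -0.36288)  len=1.8029
  (v6,v4,v2) [++-] → (-0.2205, 0.34146, -1.44)–(-0.2205, 1.355, -1.44)  len=1.0135
  (v2,v7,v6) [-++] → (-0.2205, 1.355, -0.36288)–(-0.2205, 1.355, -1.44)  len=1.0771

Chained into 1 loop(s):
  loop 1: 8 segments, perimeter = 11.1800
Total perimeter = 11.180


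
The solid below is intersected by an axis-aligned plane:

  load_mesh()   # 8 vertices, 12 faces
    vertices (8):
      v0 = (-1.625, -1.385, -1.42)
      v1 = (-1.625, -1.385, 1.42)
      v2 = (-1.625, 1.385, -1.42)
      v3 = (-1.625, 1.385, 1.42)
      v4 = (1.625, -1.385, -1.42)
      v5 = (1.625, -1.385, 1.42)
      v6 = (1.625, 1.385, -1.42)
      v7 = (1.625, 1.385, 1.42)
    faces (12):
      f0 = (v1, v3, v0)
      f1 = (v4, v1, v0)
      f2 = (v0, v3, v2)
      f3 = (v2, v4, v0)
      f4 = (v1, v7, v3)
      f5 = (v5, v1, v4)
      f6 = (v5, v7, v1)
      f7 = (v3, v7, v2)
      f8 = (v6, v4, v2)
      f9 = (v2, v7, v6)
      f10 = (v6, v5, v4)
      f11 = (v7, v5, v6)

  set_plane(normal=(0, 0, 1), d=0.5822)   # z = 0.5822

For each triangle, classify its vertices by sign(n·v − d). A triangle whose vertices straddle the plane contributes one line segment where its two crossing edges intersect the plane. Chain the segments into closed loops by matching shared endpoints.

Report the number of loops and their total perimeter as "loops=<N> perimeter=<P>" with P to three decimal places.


Straddling triangles (8 of 12):
  (v1,v3,v0) [++-] → (-1.625, 0.56785, 0.5822)–(-1.625, -1.385, 0.5822)  len=1.9529
  (v4,v1,v0) [-+-] → (-0.66625, -1.385, 0.5822)–(-1.625, -1.385, 0.5822)  len=0.9587
  (v0,v3,v2) [-+-] → (-1.625, 0.56785, 0.5822)–(-1.625, 1.385, 0.5822)  len=0.8171
  (v5,v1,v4) [++-] → (-0.66625, -1.385, 0.5822)–(1.625, -1.385, 0.5822)  len=2.2912
  (v3,v7,v2) [++-] → (0.66625, 1.385, 0.5822)–(-1.625, 1.385, 0.5822)  len=2.2912
  (v2,v7,v6) [-+-] → (0.66625, 1.385, 0.5822)–(1.625, 1.385, 0.5822)  len=0.9587
  (v6,v5,v4) [-+-] → (1.625, -0.56785, 0.5822)–(1.625, -1.385, 0.5822)  len=0.8171
  (v7,v5,v6) [++-] → (1.625, -0.56785, 0.5822)–(1.625, 1.385, 0.5822)  len=1.9529

Chained into 1 loop(s):
  loop 1: 8 segments, perimeter = 12.0400
Total perimeter = 12.040

loops=1 perimeter=12.040


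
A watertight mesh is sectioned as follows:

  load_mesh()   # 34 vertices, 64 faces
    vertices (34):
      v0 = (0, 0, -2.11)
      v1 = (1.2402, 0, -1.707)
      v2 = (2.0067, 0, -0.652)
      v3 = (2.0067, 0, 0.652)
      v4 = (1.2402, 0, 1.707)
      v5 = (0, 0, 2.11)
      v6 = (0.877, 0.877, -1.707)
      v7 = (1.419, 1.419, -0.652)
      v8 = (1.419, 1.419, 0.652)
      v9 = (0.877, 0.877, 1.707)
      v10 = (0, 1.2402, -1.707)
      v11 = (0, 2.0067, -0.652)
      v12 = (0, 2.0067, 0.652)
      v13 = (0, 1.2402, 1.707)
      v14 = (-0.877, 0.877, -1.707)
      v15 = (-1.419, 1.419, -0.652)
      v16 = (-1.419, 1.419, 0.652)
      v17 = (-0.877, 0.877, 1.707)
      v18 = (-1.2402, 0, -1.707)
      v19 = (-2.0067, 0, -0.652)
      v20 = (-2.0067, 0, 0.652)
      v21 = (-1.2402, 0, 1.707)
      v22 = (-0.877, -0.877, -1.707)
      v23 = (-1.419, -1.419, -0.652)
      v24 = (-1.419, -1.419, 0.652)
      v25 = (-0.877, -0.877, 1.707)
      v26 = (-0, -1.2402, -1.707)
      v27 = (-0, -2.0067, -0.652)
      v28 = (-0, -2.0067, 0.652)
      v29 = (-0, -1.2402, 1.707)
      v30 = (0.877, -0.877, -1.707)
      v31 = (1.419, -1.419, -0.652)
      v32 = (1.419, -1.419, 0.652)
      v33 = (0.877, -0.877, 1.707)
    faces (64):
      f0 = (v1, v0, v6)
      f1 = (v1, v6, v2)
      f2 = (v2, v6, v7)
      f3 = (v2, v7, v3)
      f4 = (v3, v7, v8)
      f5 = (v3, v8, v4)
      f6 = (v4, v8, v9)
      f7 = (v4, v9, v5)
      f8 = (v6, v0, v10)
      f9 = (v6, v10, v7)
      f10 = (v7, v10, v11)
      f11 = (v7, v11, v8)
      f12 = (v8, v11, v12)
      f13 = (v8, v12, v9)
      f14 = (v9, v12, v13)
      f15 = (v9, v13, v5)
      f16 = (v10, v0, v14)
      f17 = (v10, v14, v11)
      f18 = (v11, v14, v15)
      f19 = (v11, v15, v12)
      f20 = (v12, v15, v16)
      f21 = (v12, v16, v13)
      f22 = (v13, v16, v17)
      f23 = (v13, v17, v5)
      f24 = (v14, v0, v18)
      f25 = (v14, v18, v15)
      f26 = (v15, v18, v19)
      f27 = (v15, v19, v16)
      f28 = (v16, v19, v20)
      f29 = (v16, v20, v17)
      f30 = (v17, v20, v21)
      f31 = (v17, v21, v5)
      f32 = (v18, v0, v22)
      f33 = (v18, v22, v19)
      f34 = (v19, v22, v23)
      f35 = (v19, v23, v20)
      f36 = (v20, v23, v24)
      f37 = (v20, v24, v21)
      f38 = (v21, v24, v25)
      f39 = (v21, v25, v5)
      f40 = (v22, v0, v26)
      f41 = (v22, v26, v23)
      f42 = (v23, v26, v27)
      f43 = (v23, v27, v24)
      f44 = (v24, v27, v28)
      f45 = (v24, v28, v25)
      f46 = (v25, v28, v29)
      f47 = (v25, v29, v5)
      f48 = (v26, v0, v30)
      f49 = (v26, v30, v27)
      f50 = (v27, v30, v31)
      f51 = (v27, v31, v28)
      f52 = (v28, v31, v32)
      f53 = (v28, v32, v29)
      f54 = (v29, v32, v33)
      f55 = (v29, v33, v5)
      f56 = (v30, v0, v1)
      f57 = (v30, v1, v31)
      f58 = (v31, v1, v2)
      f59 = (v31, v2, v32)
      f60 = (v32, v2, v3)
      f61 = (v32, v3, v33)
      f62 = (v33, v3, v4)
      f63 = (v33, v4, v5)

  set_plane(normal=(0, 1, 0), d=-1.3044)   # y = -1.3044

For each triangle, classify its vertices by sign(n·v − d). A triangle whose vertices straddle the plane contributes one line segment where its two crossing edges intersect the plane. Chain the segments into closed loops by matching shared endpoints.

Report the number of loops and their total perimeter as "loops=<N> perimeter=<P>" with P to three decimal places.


loops=1 perimeter=9.717

Straddling triangles (18 of 64):
  (v19,v22,v23) [++-] → (-1.3044, -1.3044, -0.875068)–(-1.46646, -1.3044, -0.652)  len=0.2757
  (v19,v23,v20) [+-+] → (-1.46646, -1.3044, -0.652)–(-1.46646, -1.3044, -0.546688)  len=0.1053
  (v20,v23,v24) [+--] → (-1.46646, -1.3044, -0.546688)–(-1.46646, -1.3044, 0.652)  len=1.1987
  (v20,v24,v21) [+-+] → (-1.46646, -1.3044, 0.652)–(-1.40456, -1.3044, 0.737203)  len=0.1053
  (v21,v24,v25) [+-+] → (-1.40456, -1.3044, 0.737203)–(-1.3044, -1.3044, 0.875068)  len=0.1704
  (v22,v26,v23) [++-] → (-0.509507, -1.3044, -1.32819)–(-1.3044, -1.3044, -0.875068)  len=0.9150
  (v23,v26,v27) [-+-] → (-0.509507, -1.3044, -1.32819)–(0, -1.3044, -1.61864)  len=0.5865
  (v24,v28,v25) [--+] → (-0.545204, -1.3044, 1.30786)–(-1.3044, -1.3044, 0.875068)  len=0.8739
  (v25,v28,v29) [+-+] → (-0.545204, -1.3044, 1.30786)–(0, -1.3044, 1.61864)  len=0.6276
  (v26,v30,v27) [++-] → (0.545204, -1.3044, -1.30786)–(0, -1.3044, -1.61864)  len=0.6276
  (v27,v30,v31) [-+-] → (0.545204, -1.3044, -1.30786)–(1.3044, -1.3044, -0.875068)  len=0.8739
  (v28,v32,v29) [--+] → (0.509507, -1.3044, 1.32819)–(0, -1.3044, 1.61864)  len=0.5865
  (v29,v32,v33) [+-+] → (0.509507, -1.3044, 1.32819)–(1.3044, -1.3044, 0.875068)  len=0.9150
  (v30,v1,v31) [++-] → (1.40456, -1.3044, -0.737203)–(1.3044, -1.3044, -0.875068)  len=0.1704
  (v31,v1,v2) [-++] → (1.40456, -1.3044, -0.737203)–(1.46646, -1.3044, -0.652)  len=0.1053
  (v31,v2,v32) [-+-] → (1.46646, -1.3044, -0.652)–(1.46646, -1.3044, 0.546688)  len=1.1987
  (v32,v2,v3) [-++] → (1.46646, -1.3044, 0.546688)–(1.46646, -1.3044, 0.652)  len=0.1053
  (v32,v3,v33) [-++] → (1.46646, -1.3044, 0.652)–(1.3044, -1.3044, 0.875068)  len=0.2757

Chained into 1 loop(s):
  loop 1: 18 segments, perimeter = 9.7167
Total perimeter = 9.717


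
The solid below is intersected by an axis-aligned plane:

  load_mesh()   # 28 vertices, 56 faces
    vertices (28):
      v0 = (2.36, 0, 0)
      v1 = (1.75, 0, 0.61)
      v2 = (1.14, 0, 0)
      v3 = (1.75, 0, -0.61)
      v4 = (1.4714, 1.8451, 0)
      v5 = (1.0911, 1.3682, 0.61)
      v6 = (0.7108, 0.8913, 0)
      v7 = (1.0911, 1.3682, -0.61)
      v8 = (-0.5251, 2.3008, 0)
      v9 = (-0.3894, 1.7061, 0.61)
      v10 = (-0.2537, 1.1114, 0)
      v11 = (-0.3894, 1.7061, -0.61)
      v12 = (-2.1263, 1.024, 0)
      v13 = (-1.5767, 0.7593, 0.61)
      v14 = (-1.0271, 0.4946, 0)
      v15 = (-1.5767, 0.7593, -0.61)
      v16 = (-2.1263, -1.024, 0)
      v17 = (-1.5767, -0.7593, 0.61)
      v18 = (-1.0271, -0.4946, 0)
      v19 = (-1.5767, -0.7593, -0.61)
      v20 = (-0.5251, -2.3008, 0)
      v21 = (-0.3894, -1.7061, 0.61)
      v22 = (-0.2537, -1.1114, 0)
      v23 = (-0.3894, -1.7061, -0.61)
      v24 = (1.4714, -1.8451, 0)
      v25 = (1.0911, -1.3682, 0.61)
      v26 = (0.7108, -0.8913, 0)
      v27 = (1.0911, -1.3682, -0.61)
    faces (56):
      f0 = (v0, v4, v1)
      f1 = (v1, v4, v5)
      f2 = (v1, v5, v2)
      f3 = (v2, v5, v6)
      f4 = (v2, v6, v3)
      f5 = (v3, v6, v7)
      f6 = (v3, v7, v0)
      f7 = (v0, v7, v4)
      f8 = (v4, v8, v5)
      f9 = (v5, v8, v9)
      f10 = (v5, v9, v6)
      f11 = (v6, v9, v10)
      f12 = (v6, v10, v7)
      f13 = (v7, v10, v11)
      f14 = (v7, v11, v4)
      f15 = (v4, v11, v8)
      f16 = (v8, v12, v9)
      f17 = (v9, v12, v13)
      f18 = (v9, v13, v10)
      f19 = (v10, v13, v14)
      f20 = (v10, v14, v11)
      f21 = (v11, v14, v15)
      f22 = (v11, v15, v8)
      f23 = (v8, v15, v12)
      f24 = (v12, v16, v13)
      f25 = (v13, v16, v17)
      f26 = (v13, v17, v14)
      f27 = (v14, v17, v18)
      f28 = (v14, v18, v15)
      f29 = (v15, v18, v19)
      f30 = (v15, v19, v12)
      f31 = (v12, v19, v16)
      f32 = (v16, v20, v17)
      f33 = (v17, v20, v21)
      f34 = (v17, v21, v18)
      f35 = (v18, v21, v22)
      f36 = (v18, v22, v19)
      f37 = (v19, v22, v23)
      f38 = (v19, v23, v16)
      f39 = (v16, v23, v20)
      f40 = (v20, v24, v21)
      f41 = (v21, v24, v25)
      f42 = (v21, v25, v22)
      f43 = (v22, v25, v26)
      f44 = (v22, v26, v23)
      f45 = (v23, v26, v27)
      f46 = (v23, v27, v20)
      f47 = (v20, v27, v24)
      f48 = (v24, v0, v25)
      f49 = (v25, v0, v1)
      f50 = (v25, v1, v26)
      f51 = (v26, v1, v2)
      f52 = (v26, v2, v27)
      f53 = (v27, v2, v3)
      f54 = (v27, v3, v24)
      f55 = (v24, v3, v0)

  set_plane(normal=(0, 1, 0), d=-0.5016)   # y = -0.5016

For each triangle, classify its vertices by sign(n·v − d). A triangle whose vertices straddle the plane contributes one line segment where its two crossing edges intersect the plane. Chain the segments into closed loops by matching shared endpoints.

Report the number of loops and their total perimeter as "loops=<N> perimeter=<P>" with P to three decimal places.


Straddling triangles (18 of 56):
  (v12,v16,v13) [+-+] → (-2.1263, -0.5016, 0)–(-1.9653, -0.5016, 0.178693)  len=0.2405
  (v13,v16,v17) [+--] → (-1.9653, -0.5016, 0.178693)–(-1.5767, -0.5016, 0.61)  len=0.5805
  (v13,v17,v14) [+-+] → (-1.5767, -0.5016, 0.61)–(-1.46375, -0.5016, 0.484634)  len=0.1687
  (v14,v17,v18) [+-+] → (-1.46375, -0.5016, 0.484634)–(-1.04163, -0.5016, 0.0161315)  len=0.6306
  (v15,v18,v19) [++-] → (-1.04163, -0.5016, -0.0161315)–(-1.5767, -0.5016, -0.61)  len=0.7994
  (v15,v19,v12) [+-+] → (-1.5767, -0.5016, -0.61)–(-1.65612, -0.5016, -0.521851)  len=0.1187
  (v12,v19,v16) [+--] → (-1.65612, -0.5016, -0.521851)–(-2.1263, -0.5016, 0)  len=0.7024
  (v17,v21,v18) [--+] → (-1.02342, -0.5016, 0.00352456)–(-1.04163, -0.5016, 0.0161315)  len=0.0222
  (v18,v21,v22) [+--] → (-1.02342, -0.5016, 0.00352456)–(-1.01832, -0.5016, 0)  len=0.0062
  (v18,v22,v19) [+--] → (-1.01832, -0.5016, 0)–(-1.04163, -0.5016, -0.0161315)  len=0.0283
  (v24,v0,v25) [-+-] → (2.11843, -0.5016, 0)–(1.8948, -0.5016, 0.223634)  len=0.3163
  (v25,v0,v1) [-++] → (1.8948, -0.5016, 0.223634)–(1.50844, -0.5016, 0.61)  len=0.5464
  (v25,v1,v26) [-+-] → (1.50844, -0.5016, 0.61)–(1.16517, -0.5016, 0.266708)  len=0.4855
  (v26,v1,v2) [-++] → (1.16517, -0.5016, 0.266708)–(0.898458, -0.5016, 0)  len=0.3772
  (v26,v2,v27) [-+-] → (0.898458, -0.5016, 0)–(1.12207, -0.5016, -0.223634)  len=0.3163
  (v27,v2,v3) [-++] → (1.12207, -0.5016, -0.223634)–(1.50844, -0.5016, -0.61)  len=0.5464
  (v27,v3,v24) [-+-] → (1.50844, -0.5016, -0.61)–(1.67426, -0.5016, -0.444168)  len=0.2345
  (v24,v3,v0) [-++] → (1.67426, -0.5016, -0.444168)–(2.11843, -0.5016, 0)  len=0.6281

Chained into 2 loop(s):
  loop 1: 10 segments, perimeter = 3.2976
  loop 2: 8 segments, perimeter = 3.4506
Total perimeter = 6.748

loops=2 perimeter=6.748


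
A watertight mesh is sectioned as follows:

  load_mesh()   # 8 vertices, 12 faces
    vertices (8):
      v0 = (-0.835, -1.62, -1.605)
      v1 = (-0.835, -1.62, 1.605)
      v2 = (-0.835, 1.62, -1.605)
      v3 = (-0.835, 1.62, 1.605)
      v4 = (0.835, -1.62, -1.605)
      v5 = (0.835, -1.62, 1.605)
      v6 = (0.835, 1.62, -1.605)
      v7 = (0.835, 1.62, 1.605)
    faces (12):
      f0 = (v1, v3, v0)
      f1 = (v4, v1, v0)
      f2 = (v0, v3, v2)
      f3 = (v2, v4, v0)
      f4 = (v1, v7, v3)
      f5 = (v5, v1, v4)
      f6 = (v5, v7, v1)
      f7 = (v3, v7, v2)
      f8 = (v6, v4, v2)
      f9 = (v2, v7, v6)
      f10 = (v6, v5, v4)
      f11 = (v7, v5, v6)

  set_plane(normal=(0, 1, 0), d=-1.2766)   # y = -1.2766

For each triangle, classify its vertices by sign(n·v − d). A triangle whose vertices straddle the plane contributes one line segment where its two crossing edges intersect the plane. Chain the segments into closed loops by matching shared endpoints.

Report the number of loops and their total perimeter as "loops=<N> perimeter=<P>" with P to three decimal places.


loops=1 perimeter=9.760

Straddling triangles (8 of 12):
  (v1,v3,v0) [-+-] → (-0.835, -1.2766, 1.605)–(-0.835, -1.2766, -1.26478)  len=2.8698
  (v0,v3,v2) [-++] → (-0.835, -1.2766, -1.26478)–(-0.835, -1.2766, -1.605)  len=0.3402
  (v2,v4,v0) [+--] → (0.658001, -1.2766, -1.605)–(-0.835, -1.2766, -1.605)  len=1.4930
  (v1,v7,v3) [-++] → (-0.658001, -1.2766, 1.605)–(-0.835, -1.2766, 1.605)  len=0.1770
  (v5,v7,v1) [-+-] → (0.835, -1.2766, 1.605)–(-0.658001, -1.2766, 1.605)  len=1.4930
  (v6,v4,v2) [+-+] → (0.835, -1.2766, -1.605)–(0.658001, -1.2766, -1.605)  len=0.1770
  (v6,v5,v4) [+--] → (0.835, -1.2766, 1.26478)–(0.835, -1.2766, -1.605)  len=2.8698
  (v7,v5,v6) [+-+] → (0.835, -1.2766, 1.605)–(0.835, -1.2766, 1.26478)  len=0.3402

Chained into 1 loop(s):
  loop 1: 8 segments, perimeter = 9.7600
Total perimeter = 9.760


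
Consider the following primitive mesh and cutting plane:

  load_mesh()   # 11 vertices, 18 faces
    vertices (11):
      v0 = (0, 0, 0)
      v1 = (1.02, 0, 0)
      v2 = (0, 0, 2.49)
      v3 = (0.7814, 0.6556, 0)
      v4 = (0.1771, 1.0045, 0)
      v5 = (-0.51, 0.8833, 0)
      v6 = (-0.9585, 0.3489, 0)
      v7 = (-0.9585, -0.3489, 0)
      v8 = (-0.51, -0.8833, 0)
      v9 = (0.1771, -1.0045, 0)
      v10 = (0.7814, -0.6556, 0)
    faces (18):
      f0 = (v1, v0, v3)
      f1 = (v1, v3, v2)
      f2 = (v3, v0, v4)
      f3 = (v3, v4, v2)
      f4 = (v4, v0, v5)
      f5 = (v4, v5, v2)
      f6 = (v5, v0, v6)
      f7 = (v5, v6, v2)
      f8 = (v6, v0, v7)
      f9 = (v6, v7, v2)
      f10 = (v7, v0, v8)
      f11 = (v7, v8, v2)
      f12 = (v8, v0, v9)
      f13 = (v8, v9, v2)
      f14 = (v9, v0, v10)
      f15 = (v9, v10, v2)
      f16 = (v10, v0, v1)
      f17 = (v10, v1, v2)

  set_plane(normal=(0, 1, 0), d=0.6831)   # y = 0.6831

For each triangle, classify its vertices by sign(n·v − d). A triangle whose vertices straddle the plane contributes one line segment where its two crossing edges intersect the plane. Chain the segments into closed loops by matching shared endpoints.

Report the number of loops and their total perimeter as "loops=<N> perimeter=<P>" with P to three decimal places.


loops=1 perimeter=3.614

Straddling triangles (6 of 18):
  (v3,v0,v4) [--+] → (0.120435, 0.6831, 0)–(0.73377, 0.6831, 0)  len=0.6133
  (v3,v4,v2) [-+-] → (0.73377, 0.6831, 0)–(0.120435, 0.6831, 0.796701)  len=1.0054
  (v4,v0,v5) [+-+] → (0.120435, 0.6831, 0)–(-0.394408, 0.6831, 0)  len=0.5148
  (v4,v5,v2) [++-] → (-0.394408, 0.6831, 0.564359)–(0.120435, 0.6831, 0.796701)  len=0.5648
  (v5,v0,v6) [+--] → (-0.394408, 0.6831, 0)–(-0.67802, 0.6831, 0)  len=0.2836
  (v5,v6,v2) [+--] → (-0.67802, 0.6831, 0)–(-0.394408, 0.6831, 0.564359)  len=0.6316

Chained into 1 loop(s):
  loop 1: 6 segments, perimeter = 3.6137
Total perimeter = 3.614


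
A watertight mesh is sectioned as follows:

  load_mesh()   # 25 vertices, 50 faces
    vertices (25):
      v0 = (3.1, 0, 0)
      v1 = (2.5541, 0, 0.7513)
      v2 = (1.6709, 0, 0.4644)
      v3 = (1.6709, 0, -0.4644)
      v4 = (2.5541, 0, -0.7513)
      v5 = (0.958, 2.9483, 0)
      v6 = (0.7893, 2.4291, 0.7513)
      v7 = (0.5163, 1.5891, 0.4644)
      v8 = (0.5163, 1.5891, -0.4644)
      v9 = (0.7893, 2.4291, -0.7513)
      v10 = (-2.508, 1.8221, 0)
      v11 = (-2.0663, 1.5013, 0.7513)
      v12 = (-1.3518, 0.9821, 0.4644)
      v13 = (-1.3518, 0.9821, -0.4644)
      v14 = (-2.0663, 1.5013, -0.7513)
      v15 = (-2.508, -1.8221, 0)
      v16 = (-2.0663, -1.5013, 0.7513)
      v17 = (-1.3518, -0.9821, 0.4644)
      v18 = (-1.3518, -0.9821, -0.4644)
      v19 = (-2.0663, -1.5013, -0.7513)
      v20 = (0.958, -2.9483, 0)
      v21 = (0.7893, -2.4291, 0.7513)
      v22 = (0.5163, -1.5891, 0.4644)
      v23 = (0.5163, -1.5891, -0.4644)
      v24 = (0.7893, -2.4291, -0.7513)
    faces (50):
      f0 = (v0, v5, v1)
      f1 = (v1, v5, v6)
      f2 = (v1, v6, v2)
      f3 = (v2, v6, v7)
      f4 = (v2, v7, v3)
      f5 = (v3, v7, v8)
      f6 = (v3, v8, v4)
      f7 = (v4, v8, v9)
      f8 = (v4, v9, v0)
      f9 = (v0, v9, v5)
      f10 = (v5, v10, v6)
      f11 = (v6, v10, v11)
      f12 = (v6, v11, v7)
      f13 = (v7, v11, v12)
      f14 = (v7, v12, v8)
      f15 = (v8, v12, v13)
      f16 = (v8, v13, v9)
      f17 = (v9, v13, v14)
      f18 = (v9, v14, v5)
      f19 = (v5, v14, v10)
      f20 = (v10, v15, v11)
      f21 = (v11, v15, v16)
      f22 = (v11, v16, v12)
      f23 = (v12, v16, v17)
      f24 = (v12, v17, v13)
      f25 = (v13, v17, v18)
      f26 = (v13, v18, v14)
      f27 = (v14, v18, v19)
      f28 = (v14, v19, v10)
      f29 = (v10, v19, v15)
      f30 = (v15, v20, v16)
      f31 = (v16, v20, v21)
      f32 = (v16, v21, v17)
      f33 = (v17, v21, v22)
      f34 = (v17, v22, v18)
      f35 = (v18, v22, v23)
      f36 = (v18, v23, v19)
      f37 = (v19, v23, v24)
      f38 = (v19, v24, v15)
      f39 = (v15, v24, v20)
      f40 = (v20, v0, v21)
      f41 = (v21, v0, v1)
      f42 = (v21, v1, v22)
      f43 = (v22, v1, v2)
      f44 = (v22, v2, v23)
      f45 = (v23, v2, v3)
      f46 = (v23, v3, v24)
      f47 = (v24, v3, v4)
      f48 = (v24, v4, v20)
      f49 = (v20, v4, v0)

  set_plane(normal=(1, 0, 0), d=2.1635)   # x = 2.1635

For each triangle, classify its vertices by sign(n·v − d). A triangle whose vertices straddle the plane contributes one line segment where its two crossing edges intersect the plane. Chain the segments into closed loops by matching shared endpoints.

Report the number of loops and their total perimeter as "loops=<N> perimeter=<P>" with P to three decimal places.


loops=1 perimeter=6.460

Straddling triangles (14 of 50):
  (v0,v5,v1) [+-+] → (2.1635, 1.28902, 0)–(2.1635, 0.721512, 0.567441)  len=0.8025
  (v1,v5,v6) [+--] → (2.1635, 0.721512, 0.567441)–(2.1635, 0.537628, 0.7513)  len=0.2600
  (v1,v6,v2) [+--] → (2.1635, 0.537628, 0.7513)–(2.1635, 0, 0.624417)  len=0.5524
  (v3,v8,v4) [--+] → (2.1635, 0.304594, -0.696308)–(2.1635, 0, -0.624417)  len=0.3130
  (v4,v8,v9) [+--] → (2.1635, 0.304594, -0.696308)–(2.1635, 0.537628, -0.7513)  len=0.2394
  (v4,v9,v0) [+-+] → (2.1635, 0.537628, -0.7513)–(2.1635, 0.984486, -0.304493)  len=0.6319
  (v0,v9,v5) [+--] → (2.1635, 0.984486, -0.304493)–(2.1635, 1.28902, 0)  len=0.4306
  (v20,v0,v21) [-+-] → (2.1635, -1.28902, 0)–(2.1635, -0.984486, 0.304493)  len=0.4306
  (v21,v0,v1) [-++] → (2.1635, -0.984486, 0.304493)–(2.1635, -0.537628, 0.7513)  len=0.6319
  (v21,v1,v22) [-+-] → (2.1635, -0.537628, 0.7513)–(2.1635, -0.304594, 0.696308)  len=0.2394
  (v22,v1,v2) [-+-] → (2.1635, -0.304594, 0.696308)–(2.1635, 0, 0.624417)  len=0.3130
  (v24,v3,v4) [--+] → (2.1635, 0, -0.624417)–(2.1635, -0.537628, -0.7513)  len=0.5524
  (v24,v4,v20) [-+-] → (2.1635, -0.537628, -0.7513)–(2.1635, -0.721512, -0.567441)  len=0.2600
  (v20,v4,v0) [-++] → (2.1635, -0.721512, -0.567441)–(2.1635, -1.28902, 0)  len=0.8025

Chained into 1 loop(s):
  loop 1: 14 segments, perimeter = 6.4598
Total perimeter = 6.460


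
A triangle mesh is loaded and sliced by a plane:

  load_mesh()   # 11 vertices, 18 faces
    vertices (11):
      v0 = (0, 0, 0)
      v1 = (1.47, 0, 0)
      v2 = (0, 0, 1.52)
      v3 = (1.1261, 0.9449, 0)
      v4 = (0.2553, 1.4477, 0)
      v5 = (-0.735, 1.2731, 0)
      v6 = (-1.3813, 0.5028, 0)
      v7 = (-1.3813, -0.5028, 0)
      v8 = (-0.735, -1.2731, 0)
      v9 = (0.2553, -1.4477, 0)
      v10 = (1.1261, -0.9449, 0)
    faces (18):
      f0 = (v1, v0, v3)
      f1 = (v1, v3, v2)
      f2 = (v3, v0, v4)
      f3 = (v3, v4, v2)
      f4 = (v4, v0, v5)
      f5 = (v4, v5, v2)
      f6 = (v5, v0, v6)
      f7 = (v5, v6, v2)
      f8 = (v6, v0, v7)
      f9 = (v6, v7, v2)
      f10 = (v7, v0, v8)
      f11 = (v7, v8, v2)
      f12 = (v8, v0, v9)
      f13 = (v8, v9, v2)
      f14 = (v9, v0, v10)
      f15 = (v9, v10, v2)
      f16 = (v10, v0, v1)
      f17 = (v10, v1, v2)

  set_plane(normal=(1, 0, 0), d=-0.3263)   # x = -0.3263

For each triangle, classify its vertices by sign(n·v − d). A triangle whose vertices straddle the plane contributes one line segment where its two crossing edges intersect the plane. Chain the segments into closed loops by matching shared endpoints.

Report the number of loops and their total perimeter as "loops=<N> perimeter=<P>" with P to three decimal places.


loops=1 perimeter=6.322

Straddling triangles (10 of 18):
  (v4,v0,v5) [++-] → (-0.3263, 0.565187, 0)–(-0.3263, 1.34516, 0)  len=0.7800
  (v4,v5,v2) [+-+] → (-0.3263, 1.34516, 0)–(-0.3263, 0.565187, 0.845203)  len=1.1501
  (v5,v0,v6) [-+-] → (-0.3263, 0.565187, 0)–(-0.3263, 0.118775, 0)  len=0.4464
  (v5,v6,v2) [--+] → (-0.3263, 0.118775, 1.16094)–(-0.3263, 0.565187, 0.845203)  len=0.5468
  (v6,v0,v7) [-+-] → (-0.3263, 0.118775, 0)–(-0.3263, -0.118775, 0)  len=0.2375
  (v6,v7,v2) [--+] → (-0.3263, -0.118775, 1.16094)–(-0.3263, 0.118775, 1.16094)  len=0.2375
  (v7,v0,v8) [-+-] → (-0.3263, -0.118775, 0)–(-0.3263, -0.565187, 0)  len=0.4464
  (v7,v8,v2) [--+] → (-0.3263, -0.565187, 0.845203)–(-0.3263, -0.118775, 1.16094)  len=0.5468
  (v8,v0,v9) [-++] → (-0.3263, -0.565187, 0)–(-0.3263, -1.34516, 0)  len=0.7800
  (v8,v9,v2) [-++] → (-0.3263, -1.34516, 0)–(-0.3263, -0.565187, 0.845203)  len=1.1501

Chained into 1 loop(s):
  loop 1: 10 segments, perimeter = 6.3216
Total perimeter = 6.322
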